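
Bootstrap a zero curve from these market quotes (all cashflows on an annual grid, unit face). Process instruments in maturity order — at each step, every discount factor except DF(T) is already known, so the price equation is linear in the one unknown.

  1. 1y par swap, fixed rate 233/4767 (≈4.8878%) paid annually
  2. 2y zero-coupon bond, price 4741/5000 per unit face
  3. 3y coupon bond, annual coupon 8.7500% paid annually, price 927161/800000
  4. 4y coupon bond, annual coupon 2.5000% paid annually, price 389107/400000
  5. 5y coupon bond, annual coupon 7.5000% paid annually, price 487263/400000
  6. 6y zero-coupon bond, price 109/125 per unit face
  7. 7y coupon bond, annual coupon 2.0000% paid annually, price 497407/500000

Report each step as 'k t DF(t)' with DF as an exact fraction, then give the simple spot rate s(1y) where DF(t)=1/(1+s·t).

1 1 4767/5000
2 2 4741/5000
3 3 9127/10000
4 4 2201/2500
5 5 4377/5000
6 6 109/125
7 7 4343/5000
s(1y) = (1/(4767/5000) − 1)/(1) = 233/4767 ≈ 4.8878%

step 1 [1y] swap r/1=233/4767: DF=(1 − 233/4767·(0))/(1+233/4767) = 4767/5000 ≈ 0.953400
step 2 [2y] zero: DF = P = 4741/5000 ≈ 0.948200
step 3 [3y] bond c/1=7/80: DF=(927161/800000 − 7/80·(0.953400+0.948200))/(1+7/80) = 9127/10000 ≈ 0.912700
step 4 [4y] bond c/1=1/40: DF=(389107/400000 − 1/40·(0.953400+0.948200+0.912700))/(1+1/40) = 2201/2500 ≈ 0.880400
step 5 [5y] bond c/1=3/40: DF=(487263/400000 − 3/40·(0.953400+0.948200+0.912700+0.880400))/(1+3/40) = 4377/5000 ≈ 0.875400
step 6 [6y] zero: DF = P = 109/125 ≈ 0.872000
step 7 [7y] bond c/1=1/50: DF=(497407/500000 − 1/50·(0.953400+0.948200+0.912700+0.880400+0.875400+0.872000))/(1+1/50) = 4343/5000 ≈ 0.868600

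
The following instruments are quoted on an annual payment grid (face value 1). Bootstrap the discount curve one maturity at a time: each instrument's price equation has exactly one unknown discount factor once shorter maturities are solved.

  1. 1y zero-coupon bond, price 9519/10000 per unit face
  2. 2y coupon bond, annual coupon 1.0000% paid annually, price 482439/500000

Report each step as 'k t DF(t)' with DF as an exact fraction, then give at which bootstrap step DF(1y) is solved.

1 1 9519/10000
2 2 9459/10000
DF(1y) is solved at step 1

step 1 [1y] zero: DF = P = 9519/10000 ≈ 0.951900
step 2 [2y] bond c/1=1/100: DF=(482439/500000 − 1/100·(0.951900))/(1+1/100) = 9459/10000 ≈ 0.945900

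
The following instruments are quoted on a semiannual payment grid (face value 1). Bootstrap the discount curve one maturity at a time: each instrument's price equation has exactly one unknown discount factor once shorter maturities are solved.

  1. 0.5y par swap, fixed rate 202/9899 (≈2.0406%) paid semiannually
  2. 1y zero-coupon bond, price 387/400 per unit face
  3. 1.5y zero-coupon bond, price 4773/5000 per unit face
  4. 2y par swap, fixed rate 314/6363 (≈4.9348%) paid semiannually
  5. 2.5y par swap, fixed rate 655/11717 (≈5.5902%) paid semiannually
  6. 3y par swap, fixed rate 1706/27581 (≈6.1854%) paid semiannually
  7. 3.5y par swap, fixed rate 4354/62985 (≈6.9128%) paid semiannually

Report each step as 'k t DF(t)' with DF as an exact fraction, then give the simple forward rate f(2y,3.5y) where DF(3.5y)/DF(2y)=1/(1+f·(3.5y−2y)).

1 1/2 9899/10000
2 1 387/400
3 3/2 4773/5000
4 2 4529/5000
5 5/2 869/1000
6 3 4147/5000
7 7/2 7823/10000
f(2y,3.5y) = ((4529/5000)/(7823/10000) − 1)/(3/2) = 2470/23469 ≈ 10.5245%

step 1 [0.5y] swap r/2=101/9899: DF=(1 − 101/9899·(0))/(1+101/9899) = 9899/10000 ≈ 0.989900
step 2 [1y] zero: DF = P = 387/400 ≈ 0.967500
step 3 [1.5y] zero: DF = P = 4773/5000 ≈ 0.954600
step 4 [2y] swap r/2=157/6363: DF=(1 − 157/6363·(0.989900+0.967500+0.954600))/(1+157/6363) = 4529/5000 ≈ 0.905800
step 5 [2.5y] swap r/2=655/23434: DF=(1 − 655/23434·(0.989900+0.967500+0.954600+0.905800))/(1+655/23434) = 869/1000 ≈ 0.869000
step 6 [3y] swap r/2=853/27581: DF=(1 − 853/27581·(0.989900+0.967500+0.954600+0.905800+0.869000))/(1+853/27581) = 4147/5000 ≈ 0.829400
step 7 [3.5y] swap r/2=2177/62985: DF=(1 − 2177/62985·(0.989900+0.967500+0.954600+0.905800+0.869000+0.829400))/(1+2177/62985) = 7823/10000 ≈ 0.782300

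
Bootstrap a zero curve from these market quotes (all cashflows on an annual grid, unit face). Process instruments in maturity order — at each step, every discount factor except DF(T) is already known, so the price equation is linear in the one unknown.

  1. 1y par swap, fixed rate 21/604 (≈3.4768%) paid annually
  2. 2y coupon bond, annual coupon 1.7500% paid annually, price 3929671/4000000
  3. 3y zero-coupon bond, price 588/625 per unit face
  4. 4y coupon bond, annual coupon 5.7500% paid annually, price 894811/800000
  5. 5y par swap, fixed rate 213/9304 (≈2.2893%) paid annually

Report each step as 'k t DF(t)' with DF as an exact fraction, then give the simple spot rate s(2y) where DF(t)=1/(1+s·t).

1 1 604/625
2 2 9489/10000
3 3 588/625
4 4 564/625
5 5 1787/2000
s(2y) = (1/(9489/10000) − 1)/(2) = 511/18978 ≈ 2.6926%

step 1 [1y] swap r/1=21/604: DF=(1 − 21/604·(0))/(1+21/604) = 604/625 ≈ 0.966400
step 2 [2y] bond c/1=7/400: DF=(3929671/4000000 − 7/400·(0.966400))/(1+7/400) = 9489/10000 ≈ 0.948900
step 3 [3y] zero: DF = P = 588/625 ≈ 0.940800
step 4 [4y] bond c/1=23/400: DF=(894811/800000 − 23/400·(0.966400+0.948900+0.940800))/(1+23/400) = 564/625 ≈ 0.902400
step 5 [5y] swap r/1=213/9304: DF=(1 − 213/9304·(0.966400+0.948900+0.940800+0.902400))/(1+213/9304) = 1787/2000 ≈ 0.893500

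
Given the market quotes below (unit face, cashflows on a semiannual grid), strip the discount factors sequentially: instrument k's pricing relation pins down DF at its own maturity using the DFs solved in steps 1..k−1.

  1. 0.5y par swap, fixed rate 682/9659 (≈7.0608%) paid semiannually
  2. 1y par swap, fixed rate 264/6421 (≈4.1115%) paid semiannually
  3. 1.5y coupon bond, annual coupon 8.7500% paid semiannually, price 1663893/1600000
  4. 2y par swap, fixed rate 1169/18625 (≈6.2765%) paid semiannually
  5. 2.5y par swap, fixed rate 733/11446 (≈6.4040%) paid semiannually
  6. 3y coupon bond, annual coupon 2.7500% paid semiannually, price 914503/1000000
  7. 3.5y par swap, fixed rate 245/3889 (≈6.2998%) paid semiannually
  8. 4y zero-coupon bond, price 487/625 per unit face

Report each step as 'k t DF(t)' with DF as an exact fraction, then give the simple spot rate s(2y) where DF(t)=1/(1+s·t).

1 1/2 9659/10000
2 1 2401/2500
3 3/2 2289/2500
4 2 8831/10000
5 5/2 4267/5000
6 3 21/25
7 7/2 201/250
8 4 487/625
s(2y) = (1/(8831/10000) − 1)/(2) = 1169/17662 ≈ 6.6187%

step 1 [0.5y] swap r/2=341/9659: DF=(1 − 341/9659·(0))/(1+341/9659) = 9659/10000 ≈ 0.965900
step 2 [1y] swap r/2=132/6421: DF=(1 − 132/6421·(0.965900))/(1+132/6421) = 2401/2500 ≈ 0.960400
step 3 [1.5y] bond c/2=7/160: DF=(1663893/1600000 − 7/160·(0.965900+0.960400))/(1+7/160) = 2289/2500 ≈ 0.915600
step 4 [2y] swap r/2=1169/37250: DF=(1 − 1169/37250·(0.965900+0.960400+0.915600))/(1+1169/37250) = 8831/10000 ≈ 0.883100
step 5 [2.5y] swap r/2=733/22892: DF=(1 − 733/22892·(0.965900+0.960400+0.915600+0.883100))/(1+733/22892) = 4267/5000 ≈ 0.853400
step 6 [3y] bond c/2=11/800: DF=(914503/1000000 − 11/800·(0.965900+0.960400+0.915600+0.883100+0.853400))/(1+11/800) = 21/25 ≈ 0.840000
step 7 [3.5y] swap r/2=245/7778: DF=(1 − 245/7778·(0.965900+0.960400+0.915600+0.883100+0.853400+0.840000))/(1+245/7778) = 201/250 ≈ 0.804000
step 8 [4y] zero: DF = P = 487/625 ≈ 0.779200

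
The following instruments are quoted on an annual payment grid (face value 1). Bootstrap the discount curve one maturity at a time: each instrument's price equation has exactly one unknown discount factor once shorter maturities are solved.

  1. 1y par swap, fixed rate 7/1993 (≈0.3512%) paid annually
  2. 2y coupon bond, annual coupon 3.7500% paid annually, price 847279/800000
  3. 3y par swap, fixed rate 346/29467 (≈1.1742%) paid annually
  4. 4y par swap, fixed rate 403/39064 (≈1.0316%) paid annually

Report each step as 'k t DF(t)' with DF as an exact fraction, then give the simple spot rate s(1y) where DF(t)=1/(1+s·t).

1 1 1993/2000
2 2 1231/1250
3 3 4827/5000
4 4 9597/10000
s(1y) = (1/(1993/2000) − 1)/(1) = 7/1993 ≈ 0.3512%

step 1 [1y] swap r/1=7/1993: DF=(1 − 7/1993·(0))/(1+7/1993) = 1993/2000 ≈ 0.996500
step 2 [2y] bond c/1=3/80: DF=(847279/800000 − 3/80·(0.996500))/(1+3/80) = 1231/1250 ≈ 0.984800
step 3 [3y] swap r/1=346/29467: DF=(1 − 346/29467·(0.996500+0.984800))/(1+346/29467) = 4827/5000 ≈ 0.965400
step 4 [4y] swap r/1=403/39064: DF=(1 − 403/39064·(0.996500+0.984800+0.965400))/(1+403/39064) = 9597/10000 ≈ 0.959700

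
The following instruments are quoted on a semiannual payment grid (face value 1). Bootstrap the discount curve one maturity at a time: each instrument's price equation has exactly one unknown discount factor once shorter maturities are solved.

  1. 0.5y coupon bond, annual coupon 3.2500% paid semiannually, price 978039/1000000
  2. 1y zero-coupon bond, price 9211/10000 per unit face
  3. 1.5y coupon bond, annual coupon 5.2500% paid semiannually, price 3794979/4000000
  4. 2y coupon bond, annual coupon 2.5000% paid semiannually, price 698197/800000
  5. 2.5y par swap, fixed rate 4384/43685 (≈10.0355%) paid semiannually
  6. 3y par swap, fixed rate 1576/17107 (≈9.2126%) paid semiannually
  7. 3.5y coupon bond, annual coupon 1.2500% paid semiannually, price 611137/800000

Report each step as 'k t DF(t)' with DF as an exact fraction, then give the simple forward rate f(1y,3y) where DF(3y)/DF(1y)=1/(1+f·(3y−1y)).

step 1 [0.5y] bond c/2=13/800: DF=(978039/1000000 − 13/800·(0))/(1+13/800) = 1203/1250 ≈ 0.962400
step 2 [1y] zero: DF = P = 9211/10000 ≈ 0.921100
step 3 [1.5y] bond c/2=21/800: DF=(3794979/4000000 − 21/800·(0.962400+0.921100))/(1+21/800) = 8763/10000 ≈ 0.876300
step 4 [2y] bond c/2=1/80: DF=(698197/800000 − 1/80·(0.962400+0.921100+0.876300))/(1+1/80) = 8279/10000 ≈ 0.827900
step 5 [2.5y] swap r/2=2192/43685: DF=(1 − 2192/43685·(0.962400+0.921100+0.876300+0.827900))/(1+2192/43685) = 488/625 ≈ 0.780800
step 6 [3y] swap r/2=788/17107: DF=(1 − 788/17107·(0.962400+0.921100+0.876300+0.827900+0.780800))/(1+788/17107) = 1909/2500 ≈ 0.763600
step 7 [3.5y] bond c/2=1/160: DF=(611137/800000 − 1/160·(0.962400+0.921100+0.876300+0.827900+0.780800+0.763600))/(1+1/160) = 7273/10000 ≈ 0.727300

1 1/2 1203/1250
2 1 9211/10000
3 3/2 8763/10000
4 2 8279/10000
5 5/2 488/625
6 3 1909/2500
7 7/2 7273/10000
f(1y,3y) = ((9211/10000)/(1909/2500) − 1)/(2) = 1575/15272 ≈ 10.3130%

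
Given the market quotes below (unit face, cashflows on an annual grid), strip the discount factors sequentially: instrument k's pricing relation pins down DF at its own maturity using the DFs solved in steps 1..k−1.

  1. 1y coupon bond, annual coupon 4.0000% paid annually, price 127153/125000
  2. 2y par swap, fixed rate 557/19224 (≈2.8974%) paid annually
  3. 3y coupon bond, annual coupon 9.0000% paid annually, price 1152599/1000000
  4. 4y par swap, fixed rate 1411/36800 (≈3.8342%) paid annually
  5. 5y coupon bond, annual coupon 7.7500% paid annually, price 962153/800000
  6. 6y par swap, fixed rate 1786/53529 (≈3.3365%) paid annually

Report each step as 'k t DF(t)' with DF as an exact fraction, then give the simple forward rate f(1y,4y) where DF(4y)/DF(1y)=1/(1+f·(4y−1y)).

step 1 [1y] bond c/1=1/25: DF=(127153/125000 − 1/25·(0))/(1+1/25) = 9781/10000 ≈ 0.978100
step 2 [2y] swap r/1=557/19224: DF=(1 − 557/19224·(0.978100))/(1+557/19224) = 9443/10000 ≈ 0.944300
step 3 [3y] bond c/1=9/100: DF=(1152599/1000000 − 9/100·(0.978100+0.944300))/(1+9/100) = 8987/10000 ≈ 0.898700
step 4 [4y] swap r/1=1411/36800: DF=(1 − 1411/36800·(0.978100+0.944300+0.898700))/(1+1411/36800) = 8589/10000 ≈ 0.858900
step 5 [5y] bond c/1=31/400: DF=(962153/800000 − 31/400·(0.978100+0.944300+0.898700+0.858900))/(1+31/400) = 1703/2000 ≈ 0.851500
step 6 [6y] swap r/1=1786/53529: DF=(1 − 1786/53529·(0.978100+0.944300+0.898700+0.858900+0.851500))/(1+1786/53529) = 4107/5000 ≈ 0.821400

1 1 9781/10000
2 2 9443/10000
3 3 8987/10000
4 4 8589/10000
5 5 1703/2000
6 6 4107/5000
f(1y,4y) = ((9781/10000)/(8589/10000) − 1)/(3) = 1192/25767 ≈ 4.6261%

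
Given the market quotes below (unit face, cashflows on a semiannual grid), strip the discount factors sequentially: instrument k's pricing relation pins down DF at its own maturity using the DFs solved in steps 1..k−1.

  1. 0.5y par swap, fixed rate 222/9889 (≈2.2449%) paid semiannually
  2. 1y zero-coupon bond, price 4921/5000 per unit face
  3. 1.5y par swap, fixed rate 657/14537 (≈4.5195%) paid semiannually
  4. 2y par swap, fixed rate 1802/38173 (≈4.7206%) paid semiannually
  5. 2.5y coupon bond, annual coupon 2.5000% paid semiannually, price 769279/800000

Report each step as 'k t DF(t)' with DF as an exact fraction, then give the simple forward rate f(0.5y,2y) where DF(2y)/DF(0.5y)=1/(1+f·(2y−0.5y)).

step 1 [0.5y] swap r/2=111/9889: DF=(1 − 111/9889·(0))/(1+111/9889) = 9889/10000 ≈ 0.988900
step 2 [1y] zero: DF = P = 4921/5000 ≈ 0.984200
step 3 [1.5y] swap r/2=657/29074: DF=(1 − 657/29074·(0.988900+0.984200))/(1+657/29074) = 9343/10000 ≈ 0.934300
step 4 [2y] swap r/2=901/38173: DF=(1 − 901/38173·(0.988900+0.984200+0.934300))/(1+901/38173) = 9099/10000 ≈ 0.909900
step 5 [2.5y] bond c/2=1/80: DF=(769279/800000 − 1/80·(0.988900+0.984200+0.934300+0.909900))/(1+1/80) = 4513/5000 ≈ 0.902600

1 1/2 9889/10000
2 1 4921/5000
3 3/2 9343/10000
4 2 9099/10000
5 5/2 4513/5000
f(0.5y,2y) = ((9889/10000)/(9099/10000) − 1)/(3/2) = 1580/27297 ≈ 5.7882%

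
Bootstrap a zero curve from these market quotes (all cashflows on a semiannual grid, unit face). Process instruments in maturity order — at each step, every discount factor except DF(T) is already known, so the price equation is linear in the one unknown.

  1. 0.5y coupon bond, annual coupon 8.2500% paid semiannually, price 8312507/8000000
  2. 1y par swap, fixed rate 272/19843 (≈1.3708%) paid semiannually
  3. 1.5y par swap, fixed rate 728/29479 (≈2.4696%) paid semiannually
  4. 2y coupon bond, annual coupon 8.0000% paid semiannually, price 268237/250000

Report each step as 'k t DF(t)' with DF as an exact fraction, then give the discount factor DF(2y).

step 1 [0.5y] bond c/2=33/800: DF=(8312507/8000000 − 33/800·(0))/(1+33/800) = 9979/10000 ≈ 0.997900
step 2 [1y] swap r/2=136/19843: DF=(1 − 136/19843·(0.997900))/(1+136/19843) = 1233/1250 ≈ 0.986400
step 3 [1.5y] swap r/2=364/29479: DF=(1 − 364/29479·(0.997900+0.986400))/(1+364/29479) = 2409/2500 ≈ 0.963600
step 4 [2y] bond c/2=1/25: DF=(268237/250000 − 1/25·(0.997900+0.986400+0.963600))/(1+1/25) = 9183/10000 ≈ 0.918300

1 1/2 9979/10000
2 1 1233/1250
3 3/2 2409/2500
4 2 9183/10000
DF(2y) = 9183/10000 ≈ 0.918300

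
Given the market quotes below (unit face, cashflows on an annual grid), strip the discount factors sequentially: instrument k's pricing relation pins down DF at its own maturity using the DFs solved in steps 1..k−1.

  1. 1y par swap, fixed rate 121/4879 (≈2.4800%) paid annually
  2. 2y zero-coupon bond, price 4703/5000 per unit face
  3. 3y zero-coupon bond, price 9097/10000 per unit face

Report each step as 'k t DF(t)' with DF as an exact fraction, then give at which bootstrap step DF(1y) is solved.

1 1 4879/5000
2 2 4703/5000
3 3 9097/10000
DF(1y) is solved at step 1

step 1 [1y] swap r/1=121/4879: DF=(1 − 121/4879·(0))/(1+121/4879) = 4879/5000 ≈ 0.975800
step 2 [2y] zero: DF = P = 4703/5000 ≈ 0.940600
step 3 [3y] zero: DF = P = 9097/10000 ≈ 0.909700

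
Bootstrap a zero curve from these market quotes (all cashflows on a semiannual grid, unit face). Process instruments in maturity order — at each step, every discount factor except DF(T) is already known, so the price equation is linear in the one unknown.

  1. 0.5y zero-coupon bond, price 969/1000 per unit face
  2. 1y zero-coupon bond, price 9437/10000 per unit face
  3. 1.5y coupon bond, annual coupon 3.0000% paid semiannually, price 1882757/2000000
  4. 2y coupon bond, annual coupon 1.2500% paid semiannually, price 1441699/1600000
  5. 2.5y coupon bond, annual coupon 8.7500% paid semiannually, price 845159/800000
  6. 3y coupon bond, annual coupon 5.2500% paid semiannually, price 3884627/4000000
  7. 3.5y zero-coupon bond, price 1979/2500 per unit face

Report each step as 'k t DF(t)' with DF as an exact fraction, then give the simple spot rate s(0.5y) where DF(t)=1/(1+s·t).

1 1/2 969/1000
2 1 9437/10000
3 3/2 562/625
4 2 439/500
5 5/2 343/400
6 3 83/100
7 7/2 1979/2500
s(0.5y) = (1/(969/1000) − 1)/(1/2) = 62/969 ≈ 6.3983%

step 1 [0.5y] zero: DF = P = 969/1000 ≈ 0.969000
step 2 [1y] zero: DF = P = 9437/10000 ≈ 0.943700
step 3 [1.5y] bond c/2=3/200: DF=(1882757/2000000 − 3/200·(0.969000+0.943700))/(1+3/200) = 562/625 ≈ 0.899200
step 4 [2y] bond c/2=1/160: DF=(1441699/1600000 − 1/160·(0.969000+0.943700+0.899200))/(1+1/160) = 439/500 ≈ 0.878000
step 5 [2.5y] bond c/2=7/160: DF=(845159/800000 − 7/160·(0.969000+0.943700+0.899200+0.878000))/(1+7/160) = 343/400 ≈ 0.857500
step 6 [3y] bond c/2=21/800: DF=(3884627/4000000 − 21/800·(0.969000+0.943700+0.899200+0.878000+0.857500))/(1+21/800) = 83/100 ≈ 0.830000
step 7 [3.5y] zero: DF = P = 1979/2500 ≈ 0.791600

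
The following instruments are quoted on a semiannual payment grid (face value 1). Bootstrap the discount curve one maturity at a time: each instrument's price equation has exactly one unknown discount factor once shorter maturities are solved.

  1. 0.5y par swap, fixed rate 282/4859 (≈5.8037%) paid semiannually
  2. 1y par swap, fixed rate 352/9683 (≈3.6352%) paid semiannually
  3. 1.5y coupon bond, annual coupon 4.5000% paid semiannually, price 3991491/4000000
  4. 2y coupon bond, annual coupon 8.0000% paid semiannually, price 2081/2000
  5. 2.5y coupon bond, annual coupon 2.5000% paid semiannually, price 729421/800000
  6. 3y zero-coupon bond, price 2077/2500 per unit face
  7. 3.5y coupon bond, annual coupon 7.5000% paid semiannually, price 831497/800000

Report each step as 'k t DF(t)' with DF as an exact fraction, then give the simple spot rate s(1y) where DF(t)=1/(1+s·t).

1 1/2 4859/5000
2 1 603/625
3 3/2 9333/10000
4 2 8901/10000
5 5/2 8541/10000
6 3 2077/2500
7 7/2 161/200
s(1y) = (1/(603/625) − 1)/(1) = 22/603 ≈ 3.6484%

step 1 [0.5y] swap r/2=141/4859: DF=(1 − 141/4859·(0))/(1+141/4859) = 4859/5000 ≈ 0.971800
step 2 [1y] swap r/2=176/9683: DF=(1 − 176/9683·(0.971800))/(1+176/9683) = 603/625 ≈ 0.964800
step 3 [1.5y] bond c/2=9/400: DF=(3991491/4000000 − 9/400·(0.971800+0.964800))/(1+9/400) = 9333/10000 ≈ 0.933300
step 4 [2y] bond c/2=1/25: DF=(2081/2000 − 1/25·(0.971800+0.964800+0.933300))/(1+1/25) = 8901/10000 ≈ 0.890100
step 5 [2.5y] bond c/2=1/80: DF=(729421/800000 − 1/80·(0.971800+0.964800+0.933300+0.890100))/(1+1/80) = 8541/10000 ≈ 0.854100
step 6 [3y] zero: DF = P = 2077/2500 ≈ 0.830800
step 7 [3.5y] bond c/2=3/80: DF=(831497/800000 − 3/80·(0.971800+0.964800+0.933300+0.890100+0.854100+0.830800))/(1+3/80) = 161/200 ≈ 0.805000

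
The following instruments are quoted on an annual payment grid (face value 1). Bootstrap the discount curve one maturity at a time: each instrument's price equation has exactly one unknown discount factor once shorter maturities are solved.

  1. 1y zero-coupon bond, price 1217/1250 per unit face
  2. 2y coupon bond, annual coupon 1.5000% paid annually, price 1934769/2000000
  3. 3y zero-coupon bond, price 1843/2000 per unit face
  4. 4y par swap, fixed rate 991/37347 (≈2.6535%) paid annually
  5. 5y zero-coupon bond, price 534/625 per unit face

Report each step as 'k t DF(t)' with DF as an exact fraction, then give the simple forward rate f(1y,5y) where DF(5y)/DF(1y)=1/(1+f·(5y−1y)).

1 1 1217/1250
2 2 9387/10000
3 3 1843/2000
4 4 9009/10000
5 5 534/625
f(1y,5y) = ((1217/1250)/(534/625) − 1)/(4) = 149/4272 ≈ 3.4878%

step 1 [1y] zero: DF = P = 1217/1250 ≈ 0.973600
step 2 [2y] bond c/1=3/200: DF=(1934769/2000000 − 3/200·(0.973600))/(1+3/200) = 9387/10000 ≈ 0.938700
step 3 [3y] zero: DF = P = 1843/2000 ≈ 0.921500
step 4 [4y] swap r/1=991/37347: DF=(1 − 991/37347·(0.973600+0.938700+0.921500))/(1+991/37347) = 9009/10000 ≈ 0.900900
step 5 [5y] zero: DF = P = 534/625 ≈ 0.854400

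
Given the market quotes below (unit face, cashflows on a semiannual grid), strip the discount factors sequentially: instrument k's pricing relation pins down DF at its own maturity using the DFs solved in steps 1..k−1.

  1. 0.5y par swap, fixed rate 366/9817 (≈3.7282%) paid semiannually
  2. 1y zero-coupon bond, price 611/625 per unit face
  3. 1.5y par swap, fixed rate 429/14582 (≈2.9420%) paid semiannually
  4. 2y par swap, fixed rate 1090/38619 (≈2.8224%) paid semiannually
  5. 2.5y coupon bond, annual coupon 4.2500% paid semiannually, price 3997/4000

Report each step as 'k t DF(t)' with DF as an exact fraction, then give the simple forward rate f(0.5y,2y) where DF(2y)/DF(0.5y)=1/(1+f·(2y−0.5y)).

step 1 [0.5y] swap r/2=183/9817: DF=(1 − 183/9817·(0))/(1+183/9817) = 9817/10000 ≈ 0.981700
step 2 [1y] zero: DF = P = 611/625 ≈ 0.977600
step 3 [1.5y] swap r/2=429/29164: DF=(1 − 429/29164·(0.981700+0.977600))/(1+429/29164) = 9571/10000 ≈ 0.957100
step 4 [2y] swap r/2=545/38619: DF=(1 − 545/38619·(0.981700+0.977600+0.957100))/(1+545/38619) = 1891/2000 ≈ 0.945500
step 5 [2.5y] bond c/2=17/800: DF=(3997/4000 − 17/800·(0.981700+0.977600+0.957100+0.945500))/(1+17/800) = 8981/10000 ≈ 0.898100

1 1/2 9817/10000
2 1 611/625
3 3/2 9571/10000
4 2 1891/2000
5 5/2 8981/10000
f(0.5y,2y) = ((9817/10000)/(1891/2000) − 1)/(3/2) = 724/28365 ≈ 2.5524%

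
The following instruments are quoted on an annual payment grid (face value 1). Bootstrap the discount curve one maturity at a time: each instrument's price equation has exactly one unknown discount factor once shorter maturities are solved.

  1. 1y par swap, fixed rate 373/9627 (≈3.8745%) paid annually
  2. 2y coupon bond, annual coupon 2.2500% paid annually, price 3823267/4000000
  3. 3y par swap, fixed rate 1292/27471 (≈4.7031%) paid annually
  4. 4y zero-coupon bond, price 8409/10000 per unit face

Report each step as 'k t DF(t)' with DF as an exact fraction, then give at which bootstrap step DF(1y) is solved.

step 1 [1y] swap r/1=373/9627: DF=(1 − 373/9627·(0))/(1+373/9627) = 9627/10000 ≈ 0.962700
step 2 [2y] bond c/1=9/400: DF=(3823267/4000000 − 9/400·(0.962700))/(1+9/400) = 571/625 ≈ 0.913600
step 3 [3y] swap r/1=1292/27471: DF=(1 − 1292/27471·(0.962700+0.913600))/(1+1292/27471) = 2177/2500 ≈ 0.870800
step 4 [4y] zero: DF = P = 8409/10000 ≈ 0.840900

1 1 9627/10000
2 2 571/625
3 3 2177/2500
4 4 8409/10000
DF(1y) is solved at step 1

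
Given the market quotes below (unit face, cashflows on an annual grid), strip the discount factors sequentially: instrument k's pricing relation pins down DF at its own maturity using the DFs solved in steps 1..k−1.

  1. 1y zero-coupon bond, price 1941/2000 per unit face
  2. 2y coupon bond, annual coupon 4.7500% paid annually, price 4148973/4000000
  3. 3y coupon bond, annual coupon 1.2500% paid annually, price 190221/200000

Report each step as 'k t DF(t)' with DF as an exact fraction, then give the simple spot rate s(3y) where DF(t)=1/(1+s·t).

step 1 [1y] zero: DF = P = 1941/2000 ≈ 0.970500
step 2 [2y] bond c/1=19/400: DF=(4148973/4000000 − 19/400·(0.970500))/(1+19/400) = 4731/5000 ≈ 0.946200
step 3 [3y] bond c/1=1/80: DF=(190221/200000 − 1/80·(0.970500+0.946200))/(1+1/80) = 9157/10000 ≈ 0.915700

1 1 1941/2000
2 2 4731/5000
3 3 9157/10000
s(3y) = (1/(9157/10000) − 1)/(3) = 281/9157 ≈ 3.0687%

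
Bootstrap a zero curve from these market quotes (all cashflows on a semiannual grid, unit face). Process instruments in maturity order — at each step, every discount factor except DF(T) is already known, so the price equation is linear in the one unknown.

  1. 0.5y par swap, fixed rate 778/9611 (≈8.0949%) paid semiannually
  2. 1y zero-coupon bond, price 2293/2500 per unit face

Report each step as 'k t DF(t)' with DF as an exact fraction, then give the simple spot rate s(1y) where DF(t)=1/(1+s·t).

1 1/2 9611/10000
2 1 2293/2500
s(1y) = (1/(2293/2500) − 1)/(1) = 207/2293 ≈ 9.0275%

step 1 [0.5y] swap r/2=389/9611: DF=(1 − 389/9611·(0))/(1+389/9611) = 9611/10000 ≈ 0.961100
step 2 [1y] zero: DF = P = 2293/2500 ≈ 0.917200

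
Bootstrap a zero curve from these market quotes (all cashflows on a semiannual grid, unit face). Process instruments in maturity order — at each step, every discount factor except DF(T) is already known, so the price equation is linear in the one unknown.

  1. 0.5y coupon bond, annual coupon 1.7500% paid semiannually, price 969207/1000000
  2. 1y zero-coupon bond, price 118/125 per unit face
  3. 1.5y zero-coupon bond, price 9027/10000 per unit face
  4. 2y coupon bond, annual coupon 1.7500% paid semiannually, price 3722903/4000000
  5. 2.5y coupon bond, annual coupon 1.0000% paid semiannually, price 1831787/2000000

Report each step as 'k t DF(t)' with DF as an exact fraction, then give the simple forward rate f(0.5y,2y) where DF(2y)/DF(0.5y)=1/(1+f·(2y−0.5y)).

step 1 [0.5y] bond c/2=7/800: DF=(969207/1000000 − 7/800·(0))/(1+7/800) = 1201/1250 ≈ 0.960800
step 2 [1y] zero: DF = P = 118/125 ≈ 0.944000
step 3 [1.5y] zero: DF = P = 9027/10000 ≈ 0.902700
step 4 [2y] bond c/2=7/800: DF=(3722903/4000000 − 7/800·(0.960800+0.944000+0.902700))/(1+7/800) = 8983/10000 ≈ 0.898300
step 5 [2.5y] bond c/2=1/200: DF=(1831787/2000000 − 1/200·(0.960800+0.944000+0.902700+0.898300))/(1+1/200) = 8929/10000 ≈ 0.892900

1 1/2 1201/1250
2 1 118/125
3 3/2 9027/10000
4 2 8983/10000
5 5/2 8929/10000
f(0.5y,2y) = ((1201/1250)/(8983/10000) − 1)/(3/2) = 1250/26949 ≈ 4.6384%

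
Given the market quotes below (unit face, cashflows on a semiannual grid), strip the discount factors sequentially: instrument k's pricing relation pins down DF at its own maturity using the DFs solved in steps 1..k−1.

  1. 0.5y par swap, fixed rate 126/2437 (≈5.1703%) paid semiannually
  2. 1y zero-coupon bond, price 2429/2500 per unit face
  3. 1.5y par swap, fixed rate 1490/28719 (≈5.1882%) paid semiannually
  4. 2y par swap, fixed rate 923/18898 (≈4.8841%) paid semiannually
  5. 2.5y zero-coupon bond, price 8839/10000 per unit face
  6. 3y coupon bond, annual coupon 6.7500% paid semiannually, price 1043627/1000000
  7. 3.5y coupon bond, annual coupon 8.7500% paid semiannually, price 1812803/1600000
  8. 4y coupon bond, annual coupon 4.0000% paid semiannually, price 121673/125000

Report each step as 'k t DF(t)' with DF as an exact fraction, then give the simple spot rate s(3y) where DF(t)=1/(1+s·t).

1 1/2 2437/2500
2 1 2429/2500
3 3/2 1851/2000
4 2 9077/10000
5 5/2 8839/10000
6 3 8573/10000
7 7/2 8541/10000
8 4 8293/10000
s(3y) = (1/(8573/10000) − 1)/(3) = 1427/25719 ≈ 5.5484%

step 1 [0.5y] swap r/2=63/2437: DF=(1 − 63/2437·(0))/(1+63/2437) = 2437/2500 ≈ 0.974800
step 2 [1y] zero: DF = P = 2429/2500 ≈ 0.971600
step 3 [1.5y] swap r/2=745/28719: DF=(1 − 745/28719·(0.974800+0.971600))/(1+745/28719) = 1851/2000 ≈ 0.925500
step 4 [2y] swap r/2=923/37796: DF=(1 − 923/37796·(0.974800+0.971600+0.925500))/(1+923/37796) = 9077/10000 ≈ 0.907700
step 5 [2.5y] zero: DF = P = 8839/10000 ≈ 0.883900
step 6 [3y] bond c/2=27/800: DF=(1043627/1000000 − 27/800·(0.974800+0.971600+0.925500+0.907700+0.883900))/(1+27/800) = 8573/10000 ≈ 0.857300
step 7 [3.5y] bond c/2=7/160: DF=(1812803/1600000 − 7/160·(0.974800+0.971600+0.925500+0.907700+0.883900+0.857300))/(1+7/160) = 8541/10000 ≈ 0.854100
step 8 [4y] bond c/2=1/50: DF=(121673/125000 − 1/50·(0.974800+0.971600+0.925500+0.907700+0.883900+0.857300+0.854100))/(1+1/50) = 8293/10000 ≈ 0.829300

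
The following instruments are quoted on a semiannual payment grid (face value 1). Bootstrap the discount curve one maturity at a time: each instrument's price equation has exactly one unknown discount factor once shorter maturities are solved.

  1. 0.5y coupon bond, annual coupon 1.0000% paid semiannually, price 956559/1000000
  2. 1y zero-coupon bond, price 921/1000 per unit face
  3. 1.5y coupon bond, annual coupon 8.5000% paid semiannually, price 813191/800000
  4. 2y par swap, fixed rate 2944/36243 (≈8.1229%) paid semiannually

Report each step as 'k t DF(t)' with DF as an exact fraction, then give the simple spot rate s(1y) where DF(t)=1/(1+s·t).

1 1/2 4759/5000
2 1 921/1000
3 3/2 8987/10000
4 2 533/625
s(1y) = (1/(921/1000) − 1)/(1) = 79/921 ≈ 8.5776%

step 1 [0.5y] bond c/2=1/200: DF=(956559/1000000 − 1/200·(0))/(1+1/200) = 4759/5000 ≈ 0.951800
step 2 [1y] zero: DF = P = 921/1000 ≈ 0.921000
step 3 [1.5y] bond c/2=17/400: DF=(813191/800000 − 17/400·(0.951800+0.921000))/(1+17/400) = 8987/10000 ≈ 0.898700
step 4 [2y] swap r/2=1472/36243: DF=(1 − 1472/36243·(0.951800+0.921000+0.898700))/(1+1472/36243) = 533/625 ≈ 0.852800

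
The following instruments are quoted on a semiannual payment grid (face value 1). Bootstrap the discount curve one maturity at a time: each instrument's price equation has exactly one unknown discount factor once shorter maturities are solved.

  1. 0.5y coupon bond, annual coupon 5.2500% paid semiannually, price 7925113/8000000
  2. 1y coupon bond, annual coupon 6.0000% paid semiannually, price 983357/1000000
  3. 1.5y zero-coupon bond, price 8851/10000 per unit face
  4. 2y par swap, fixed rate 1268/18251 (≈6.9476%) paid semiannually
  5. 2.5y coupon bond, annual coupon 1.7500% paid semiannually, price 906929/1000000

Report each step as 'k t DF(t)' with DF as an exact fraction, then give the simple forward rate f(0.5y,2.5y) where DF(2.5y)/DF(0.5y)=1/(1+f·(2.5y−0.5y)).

step 1 [0.5y] bond c/2=21/800: DF=(7925113/8000000 − 21/800·(0))/(1+21/800) = 9653/10000 ≈ 0.965300
step 2 [1y] bond c/2=3/100: DF=(983357/1000000 − 3/100·(0.965300))/(1+3/100) = 4633/5000 ≈ 0.926600
step 3 [1.5y] zero: DF = P = 8851/10000 ≈ 0.885100
step 4 [2y] swap r/2=634/18251: DF=(1 − 634/18251·(0.965300+0.926600+0.885100))/(1+634/18251) = 2183/2500 ≈ 0.873200
step 5 [2.5y] bond c/2=7/800: DF=(906929/1000000 − 7/800·(0.965300+0.926600+0.885100+0.873200))/(1+7/800) = 4337/5000 ≈ 0.867400

1 1/2 9653/10000
2 1 4633/5000
3 3/2 8851/10000
4 2 2183/2500
5 5/2 4337/5000
f(0.5y,2.5y) = ((9653/10000)/(4337/5000) − 1)/(2) = 979/17348 ≈ 5.6433%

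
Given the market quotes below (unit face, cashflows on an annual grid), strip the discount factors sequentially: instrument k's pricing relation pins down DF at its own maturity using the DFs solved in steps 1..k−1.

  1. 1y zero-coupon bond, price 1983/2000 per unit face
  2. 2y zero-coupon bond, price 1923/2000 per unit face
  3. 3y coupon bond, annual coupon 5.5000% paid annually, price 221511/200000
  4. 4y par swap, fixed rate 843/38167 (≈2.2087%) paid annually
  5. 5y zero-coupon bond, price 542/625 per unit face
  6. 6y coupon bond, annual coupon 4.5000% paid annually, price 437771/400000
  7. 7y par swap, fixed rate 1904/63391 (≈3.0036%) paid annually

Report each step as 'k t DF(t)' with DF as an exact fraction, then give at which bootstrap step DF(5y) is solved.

1 1 1983/2000
2 2 1923/2000
3 3 237/250
4 4 9157/10000
5 5 542/625
6 6 1057/1250
7 7 506/625
DF(5y) is solved at step 5

step 1 [1y] zero: DF = P = 1983/2000 ≈ 0.991500
step 2 [2y] zero: DF = P = 1923/2000 ≈ 0.961500
step 3 [3y] bond c/1=11/200: DF=(221511/200000 − 11/200·(0.991500+0.961500))/(1+11/200) = 237/250 ≈ 0.948000
step 4 [4y] swap r/1=843/38167: DF=(1 − 843/38167·(0.991500+0.961500+0.948000))/(1+843/38167) = 9157/10000 ≈ 0.915700
step 5 [5y] zero: DF = P = 542/625 ≈ 0.867200
step 6 [6y] bond c/1=9/200: DF=(437771/400000 − 9/200·(0.991500+0.961500+0.948000+0.915700+0.867200))/(1+9/200) = 1057/1250 ≈ 0.845600
step 7 [7y] swap r/1=1904/63391: DF=(1 − 1904/63391·(0.991500+0.961500+0.948000+0.915700+0.867200+0.845600))/(1+1904/63391) = 506/625 ≈ 0.809600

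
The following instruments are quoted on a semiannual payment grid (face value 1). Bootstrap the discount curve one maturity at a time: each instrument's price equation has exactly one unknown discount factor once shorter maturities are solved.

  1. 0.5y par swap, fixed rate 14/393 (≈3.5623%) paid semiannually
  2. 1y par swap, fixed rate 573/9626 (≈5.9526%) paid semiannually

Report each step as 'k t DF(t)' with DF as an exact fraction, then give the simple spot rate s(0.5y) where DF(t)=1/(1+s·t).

step 1 [0.5y] swap r/2=7/393: DF=(1 − 7/393·(0))/(1+7/393) = 393/400 ≈ 0.982500
step 2 [1y] swap r/2=573/19252: DF=(1 − 573/19252·(0.982500))/(1+573/19252) = 9427/10000 ≈ 0.942700

1 1/2 393/400
2 1 9427/10000
s(0.5y) = (1/(393/400) − 1)/(1/2) = 14/393 ≈ 3.5623%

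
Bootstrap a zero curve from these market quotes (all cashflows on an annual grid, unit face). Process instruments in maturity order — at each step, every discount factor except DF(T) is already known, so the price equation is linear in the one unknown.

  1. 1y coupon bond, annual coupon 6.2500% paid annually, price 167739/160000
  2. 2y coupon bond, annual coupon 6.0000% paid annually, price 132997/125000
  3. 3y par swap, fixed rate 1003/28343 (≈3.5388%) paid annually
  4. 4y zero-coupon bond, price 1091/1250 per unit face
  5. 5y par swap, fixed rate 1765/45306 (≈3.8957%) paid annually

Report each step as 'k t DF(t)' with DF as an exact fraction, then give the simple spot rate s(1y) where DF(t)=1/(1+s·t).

1 1 9867/10000
2 2 9479/10000
3 3 8997/10000
4 4 1091/1250
5 5 1647/2000
s(1y) = (1/(9867/10000) − 1)/(1) = 133/9867 ≈ 1.3479%

step 1 [1y] bond c/1=1/16: DF=(167739/160000 − 1/16·(0))/(1+1/16) = 9867/10000 ≈ 0.986700
step 2 [2y] bond c/1=3/50: DF=(132997/125000 − 3/50·(0.986700))/(1+3/50) = 9479/10000 ≈ 0.947900
step 3 [3y] swap r/1=1003/28343: DF=(1 − 1003/28343·(0.986700+0.947900))/(1+1003/28343) = 8997/10000 ≈ 0.899700
step 4 [4y] zero: DF = P = 1091/1250 ≈ 0.872800
step 5 [5y] swap r/1=1765/45306: DF=(1 − 1765/45306·(0.986700+0.947900+0.899700+0.872800))/(1+1765/45306) = 1647/2000 ≈ 0.823500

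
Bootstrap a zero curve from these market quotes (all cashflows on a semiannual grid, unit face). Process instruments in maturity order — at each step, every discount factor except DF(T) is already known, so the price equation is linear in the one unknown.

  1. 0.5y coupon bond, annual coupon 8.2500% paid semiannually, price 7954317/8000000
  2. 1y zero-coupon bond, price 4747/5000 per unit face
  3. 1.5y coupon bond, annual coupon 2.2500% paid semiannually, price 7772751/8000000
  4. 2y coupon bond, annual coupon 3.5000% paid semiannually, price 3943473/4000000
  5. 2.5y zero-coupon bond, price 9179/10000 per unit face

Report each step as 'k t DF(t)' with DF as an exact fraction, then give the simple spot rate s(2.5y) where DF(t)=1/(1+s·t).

step 1 [0.5y] bond c/2=33/800: DF=(7954317/8000000 − 33/800·(0))/(1+33/800) = 9549/10000 ≈ 0.954900
step 2 [1y] zero: DF = P = 4747/5000 ≈ 0.949400
step 3 [1.5y] bond c/2=9/800: DF=(7772751/8000000 − 9/800·(0.954900+0.949400))/(1+9/800) = 2349/2500 ≈ 0.939600
step 4 [2y] bond c/2=7/400: DF=(3943473/4000000 − 7/400·(0.954900+0.949400+0.939600))/(1+7/400) = 23/25 ≈ 0.920000
step 5 [2.5y] zero: DF = P = 9179/10000 ≈ 0.917900

1 1/2 9549/10000
2 1 4747/5000
3 3/2 2349/2500
4 2 23/25
5 5/2 9179/10000
s(2.5y) = (1/(9179/10000) − 1)/(5/2) = 1642/45895 ≈ 3.5777%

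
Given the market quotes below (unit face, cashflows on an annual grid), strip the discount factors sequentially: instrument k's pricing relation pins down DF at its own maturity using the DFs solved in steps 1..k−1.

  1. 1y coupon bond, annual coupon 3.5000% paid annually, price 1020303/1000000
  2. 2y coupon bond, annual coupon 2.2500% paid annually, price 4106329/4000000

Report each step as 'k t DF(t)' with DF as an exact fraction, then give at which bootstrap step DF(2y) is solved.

step 1 [1y] bond c/1=7/200: DF=(1020303/1000000 − 7/200·(0))/(1+7/200) = 4929/5000 ≈ 0.985800
step 2 [2y] bond c/1=9/400: DF=(4106329/4000000 − 9/400·(0.985800))/(1+9/400) = 9823/10000 ≈ 0.982300

1 1 4929/5000
2 2 9823/10000
DF(2y) is solved at step 2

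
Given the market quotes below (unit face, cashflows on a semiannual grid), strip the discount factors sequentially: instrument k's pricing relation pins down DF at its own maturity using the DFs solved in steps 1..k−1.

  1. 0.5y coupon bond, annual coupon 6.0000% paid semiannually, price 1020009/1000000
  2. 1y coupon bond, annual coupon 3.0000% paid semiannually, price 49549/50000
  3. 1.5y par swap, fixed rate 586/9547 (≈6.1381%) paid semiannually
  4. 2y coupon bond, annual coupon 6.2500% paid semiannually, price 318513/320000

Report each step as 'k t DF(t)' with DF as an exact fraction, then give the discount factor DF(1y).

1 1/2 9903/10000
2 1 9617/10000
3 3/2 9121/10000
4 2 549/625
DF(1y) = 9617/10000 ≈ 0.961700

step 1 [0.5y] bond c/2=3/100: DF=(1020009/1000000 − 3/100·(0))/(1+3/100) = 9903/10000 ≈ 0.990300
step 2 [1y] bond c/2=3/200: DF=(49549/50000 − 3/200·(0.990300))/(1+3/200) = 9617/10000 ≈ 0.961700
step 3 [1.5y] swap r/2=293/9547: DF=(1 − 293/9547·(0.990300+0.961700))/(1+293/9547) = 9121/10000 ≈ 0.912100
step 4 [2y] bond c/2=1/32: DF=(318513/320000 − 1/32·(0.990300+0.961700+0.912100))/(1+1/32) = 549/625 ≈ 0.878400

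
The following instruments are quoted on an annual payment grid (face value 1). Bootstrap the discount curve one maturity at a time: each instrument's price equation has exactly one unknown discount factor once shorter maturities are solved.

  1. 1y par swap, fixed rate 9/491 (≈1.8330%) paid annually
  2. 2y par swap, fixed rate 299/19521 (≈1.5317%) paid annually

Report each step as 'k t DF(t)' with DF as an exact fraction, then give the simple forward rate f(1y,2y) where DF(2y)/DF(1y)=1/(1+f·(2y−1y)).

step 1 [1y] swap r/1=9/491: DF=(1 − 9/491·(0))/(1+9/491) = 491/500 ≈ 0.982000
step 2 [2y] swap r/1=299/19521: DF=(1 − 299/19521·(0.982000))/(1+299/19521) = 9701/10000 ≈ 0.970100

1 1 491/500
2 2 9701/10000
f(1y,2y) = ((491/500)/(9701/10000) − 1)/(1) = 119/9701 ≈ 1.2267%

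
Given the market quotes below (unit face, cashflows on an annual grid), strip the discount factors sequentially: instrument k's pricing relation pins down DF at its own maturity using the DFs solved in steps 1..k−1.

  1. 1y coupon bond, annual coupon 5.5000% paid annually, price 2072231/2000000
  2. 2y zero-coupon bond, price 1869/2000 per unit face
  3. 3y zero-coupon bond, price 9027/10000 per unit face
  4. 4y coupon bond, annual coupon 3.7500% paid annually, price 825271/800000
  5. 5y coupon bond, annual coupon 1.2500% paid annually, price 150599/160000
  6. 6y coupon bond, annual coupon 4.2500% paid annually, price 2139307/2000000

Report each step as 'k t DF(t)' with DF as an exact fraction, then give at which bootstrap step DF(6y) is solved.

step 1 [1y] bond c/1=11/200: DF=(2072231/2000000 − 11/200·(0))/(1+11/200) = 9821/10000 ≈ 0.982100
step 2 [2y] zero: DF = P = 1869/2000 ≈ 0.934500
step 3 [3y] zero: DF = P = 9027/10000 ≈ 0.902700
step 4 [4y] bond c/1=3/80: DF=(825271/800000 − 3/80·(0.982100+0.934500+0.902700))/(1+3/80) = 2231/2500 ≈ 0.892400
step 5 [5y] bond c/1=1/80: DF=(150599/160000 − 1/80·(0.982100+0.934500+0.902700+0.892400))/(1+1/80) = 4419/5000 ≈ 0.883800
step 6 [6y] bond c/1=17/400: DF=(2139307/2000000 − 17/400·(0.982100+0.934500+0.902700+0.892400+0.883800))/(1+17/400) = 8387/10000 ≈ 0.838700

1 1 9821/10000
2 2 1869/2000
3 3 9027/10000
4 4 2231/2500
5 5 4419/5000
6 6 8387/10000
DF(6y) is solved at step 6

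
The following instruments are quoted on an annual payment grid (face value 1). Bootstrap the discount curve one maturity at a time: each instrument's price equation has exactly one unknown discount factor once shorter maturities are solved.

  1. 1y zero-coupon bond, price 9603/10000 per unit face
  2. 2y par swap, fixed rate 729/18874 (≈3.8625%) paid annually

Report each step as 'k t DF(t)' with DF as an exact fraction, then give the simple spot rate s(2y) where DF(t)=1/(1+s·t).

step 1 [1y] zero: DF = P = 9603/10000 ≈ 0.960300
step 2 [2y] swap r/1=729/18874: DF=(1 − 729/18874·(0.960300))/(1+729/18874) = 9271/10000 ≈ 0.927100

1 1 9603/10000
2 2 9271/10000
s(2y) = (1/(9271/10000) − 1)/(2) = 729/18542 ≈ 3.9316%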